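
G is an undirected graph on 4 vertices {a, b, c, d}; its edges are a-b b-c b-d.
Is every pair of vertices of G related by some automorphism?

Vertex b is the only vertex of degree 3, so every automorphism fixes it; G is not vertex-transitive.

No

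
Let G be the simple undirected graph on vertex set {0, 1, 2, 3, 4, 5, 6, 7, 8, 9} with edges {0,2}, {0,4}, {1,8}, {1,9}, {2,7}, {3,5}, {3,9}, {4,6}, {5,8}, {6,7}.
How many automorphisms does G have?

200

G has two connected components, {0, 2, 4, 6, 7} and {1, 3, 5, 8, 9}; each is 2-regular, so G = C_5 ⊔ C_5. With two isomorphic components, Aut(G) = Aut(C_5) ≀ S_2 = (D_5 × D_5) ⋊ Z_2: permute each cycle by D_5, then optionally swap the two cycles. Order 2·(2·5)² = 200.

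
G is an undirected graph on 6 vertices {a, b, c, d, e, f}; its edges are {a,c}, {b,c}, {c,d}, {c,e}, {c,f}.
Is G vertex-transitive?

No

Vertex c is the only vertex of degree 5, so every automorphism fixes it; G is not vertex-transitive.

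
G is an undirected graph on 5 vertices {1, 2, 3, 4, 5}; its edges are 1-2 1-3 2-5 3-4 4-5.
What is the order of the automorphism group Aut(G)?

10

G is 2-regular and connected on 5 vertices, i.e. the cycle C_5. C_5 has 5 rotations and 5 reflections, so Aut(C_5) ≅ D_5 of order 10.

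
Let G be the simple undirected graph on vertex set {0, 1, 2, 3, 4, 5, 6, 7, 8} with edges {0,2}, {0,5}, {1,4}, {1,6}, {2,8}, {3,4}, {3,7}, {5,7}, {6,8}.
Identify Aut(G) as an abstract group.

D_9

Every vertex has degree 2 and the graph is connected, so G is the 9-cycle C_9. The automorphisms of the 9-cycle are exactly the symmetries of a regular 9-gon: the dihedral group D_9, |D_9| = 18.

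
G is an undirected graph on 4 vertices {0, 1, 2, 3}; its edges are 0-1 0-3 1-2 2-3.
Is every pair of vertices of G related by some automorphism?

Every vertex has degree 2 and the graph is connected, so G is the 4-cycle C_4. C_4 has 4 rotations and 4 reflections, so Aut(C_4) ≅ D_4 of order 8. This group acts transitively on the 4 vertices.

Yes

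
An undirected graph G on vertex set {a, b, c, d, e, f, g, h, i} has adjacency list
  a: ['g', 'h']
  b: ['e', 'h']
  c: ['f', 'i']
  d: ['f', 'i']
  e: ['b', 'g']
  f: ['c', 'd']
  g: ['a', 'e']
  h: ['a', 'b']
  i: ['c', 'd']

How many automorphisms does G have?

80

G has two connected components, {a, b, e, g, h} and {c, d, f, i}; each is 2-regular, so G = C_5 ⊔ C_4. The components are non-isomorphic (different sizes), so Aut(G) = Aut(C_5) × Aut(C_4) = D_5 × D_4 of order 10·8 = 80.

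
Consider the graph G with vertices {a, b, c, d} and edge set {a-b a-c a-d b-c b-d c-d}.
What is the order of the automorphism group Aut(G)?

Every vertex has degree 3, so G is the complete graph K_4. Any permutation of the 4 vertices preserves K_4, so Aut(K_4) = S_4 of order 4! = 24.

24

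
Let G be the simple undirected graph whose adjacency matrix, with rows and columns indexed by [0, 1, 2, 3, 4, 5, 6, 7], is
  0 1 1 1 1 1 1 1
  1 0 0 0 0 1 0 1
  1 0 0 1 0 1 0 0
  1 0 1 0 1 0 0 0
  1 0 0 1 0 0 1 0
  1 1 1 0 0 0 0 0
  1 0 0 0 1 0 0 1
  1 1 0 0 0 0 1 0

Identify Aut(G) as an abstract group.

Vertex 0 is the unique vertex of degree 7; the remaining 7 vertices each have degree 3 and induce a cycle, so G is the wheel on 8 vertices with hub 0. With the hub fixed, the remaining symmetry is that of the rim cycle C_7, giving the dihedral group D_7.

the dihedral group of order 14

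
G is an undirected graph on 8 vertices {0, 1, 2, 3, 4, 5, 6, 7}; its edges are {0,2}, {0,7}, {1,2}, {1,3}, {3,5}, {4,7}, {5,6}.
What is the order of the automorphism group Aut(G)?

2

The degree sequence is [2, 2, 2, 2, 1, 2, 1, 2]; the two degree-1 vertices 4 and 6 are the ends of a path, so G = P_8. The only nontrivial automorphism of a path is the end-to-end reflection, so Aut(G) ≅ Z_2.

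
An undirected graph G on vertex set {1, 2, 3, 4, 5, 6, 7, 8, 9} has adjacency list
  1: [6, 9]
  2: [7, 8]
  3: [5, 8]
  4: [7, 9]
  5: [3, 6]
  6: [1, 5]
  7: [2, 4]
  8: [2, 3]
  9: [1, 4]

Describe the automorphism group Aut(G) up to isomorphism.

D_9

Every vertex has degree 2 and the graph is connected, so G is the 9-cycle C_9. C_9 has 9 rotations and 9 reflections, so Aut(C_9) ≅ D_9 of order 18.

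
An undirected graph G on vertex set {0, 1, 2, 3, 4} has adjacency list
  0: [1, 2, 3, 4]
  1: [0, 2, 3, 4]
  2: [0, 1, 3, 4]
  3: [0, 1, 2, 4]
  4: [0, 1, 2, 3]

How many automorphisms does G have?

Every vertex has degree 4, so G is the complete graph K_5. Every bijection on the vertex set is an automorphism of K_5; hence Aut(K_5) ≅ S_5, order 120.

120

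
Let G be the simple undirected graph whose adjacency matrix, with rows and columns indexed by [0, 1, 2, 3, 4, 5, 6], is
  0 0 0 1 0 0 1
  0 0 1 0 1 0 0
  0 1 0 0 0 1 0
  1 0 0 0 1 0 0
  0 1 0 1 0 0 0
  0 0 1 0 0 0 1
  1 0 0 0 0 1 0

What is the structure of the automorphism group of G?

D_7

Every vertex has degree 2 and the graph is connected, so G is the 7-cycle C_7. C_7 has 7 rotations and 7 reflections, so Aut(C_7) ≅ D_7 of order 14.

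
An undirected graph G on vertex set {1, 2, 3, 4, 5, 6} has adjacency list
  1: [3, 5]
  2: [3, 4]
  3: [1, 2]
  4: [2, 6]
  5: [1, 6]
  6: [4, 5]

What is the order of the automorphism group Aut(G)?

Every vertex has degree 2 and the graph is connected, so G is the 6-cycle C_6. The automorphisms of the 6-cycle are exactly the symmetries of a regular 6-gon: the dihedral group D_6, |D_6| = 12.

12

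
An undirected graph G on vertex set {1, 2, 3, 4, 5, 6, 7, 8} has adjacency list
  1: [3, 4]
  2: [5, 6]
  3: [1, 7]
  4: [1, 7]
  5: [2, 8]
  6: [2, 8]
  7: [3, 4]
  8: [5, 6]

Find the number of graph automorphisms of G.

128

G has two connected components, {1, 3, 4, 7} and {2, 5, 6, 8}; each is 2-regular, so G = C_4 ⊔ C_4. With two isomorphic components, Aut(G) = Aut(C_4) ≀ S_2 = (D_4 × D_4) ⋊ Z_2: permute each cycle by D_4, then optionally swap the two cycles. Order 2·(2·4)² = 128.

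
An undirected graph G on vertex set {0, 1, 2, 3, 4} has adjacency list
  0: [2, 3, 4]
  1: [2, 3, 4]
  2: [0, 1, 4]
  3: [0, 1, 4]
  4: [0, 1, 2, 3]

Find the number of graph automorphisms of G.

Vertex 4 is the unique vertex of degree 4; the remaining 4 vertices each have degree 3 and induce a cycle, so G is the wheel on 5 vertices with hub 4. With the hub fixed, the remaining symmetry is that of the rim cycle C_4, giving the dihedral group D_4.

8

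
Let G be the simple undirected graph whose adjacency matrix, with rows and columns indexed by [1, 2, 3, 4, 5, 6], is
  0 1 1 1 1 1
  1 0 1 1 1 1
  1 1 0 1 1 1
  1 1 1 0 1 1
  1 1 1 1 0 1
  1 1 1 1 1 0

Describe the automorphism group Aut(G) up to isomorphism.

S_6

All 6 vertices are pairwise adjacent: G = K_6. Any permutation of the 6 vertices preserves K_6, so Aut(K_6) = S_6 of order 6! = 720.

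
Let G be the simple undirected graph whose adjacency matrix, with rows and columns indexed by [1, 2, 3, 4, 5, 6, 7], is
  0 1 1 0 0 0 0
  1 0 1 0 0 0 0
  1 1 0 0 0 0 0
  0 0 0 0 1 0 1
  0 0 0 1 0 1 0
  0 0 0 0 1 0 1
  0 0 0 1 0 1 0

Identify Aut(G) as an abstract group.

D_3 × D_4

G has two connected components, {4, 5, 6, 7} and {1, 2, 3}; each is 2-regular, so G = C_4 ⊔ C_3. The components are non-isomorphic (different sizes), so Aut(G) = Aut(C_3) × Aut(C_4) = D_3 × D_4 of order 6·8 = 48.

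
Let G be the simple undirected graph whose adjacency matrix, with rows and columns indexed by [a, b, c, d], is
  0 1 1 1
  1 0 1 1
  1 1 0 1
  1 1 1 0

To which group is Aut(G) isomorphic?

S_4

Every vertex has degree 3, so G is the complete graph K_4. Every bijection on the vertex set is an automorphism of K_4; hence Aut(K_4) ≅ S_4, order 24.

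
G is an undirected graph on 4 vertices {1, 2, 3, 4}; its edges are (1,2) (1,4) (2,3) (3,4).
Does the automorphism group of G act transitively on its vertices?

Yes

G is 2-regular and bipartite on 2^2 = 4 vertices with girth 4; it is the hypercube graph Q_2. The symmetry group of the 2-cube is the hyperoctahedral group B_2 = Z_2 ≀ S_2, of order 2^2·2! = 8. This group acts transitively on the 4 vertices.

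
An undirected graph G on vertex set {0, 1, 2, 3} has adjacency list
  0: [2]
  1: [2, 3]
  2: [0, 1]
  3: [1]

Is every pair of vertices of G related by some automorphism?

No

Automorphisms preserve degree, but G has vertices of degree 1 and vertices of degree 2; no automorphism maps one to the other, so G is not vertex-transitive.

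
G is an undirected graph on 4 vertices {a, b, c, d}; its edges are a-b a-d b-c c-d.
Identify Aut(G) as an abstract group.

the dihedral group of order 8

G is 2-regular and bipartite on 2^2 = 4 vertices with girth 4; it is the hypercube graph Q_2. The symmetry group of the 2-cube is the hyperoctahedral group B_2 = Z_2 ≀ S_2, of order 2^2·2! = 8.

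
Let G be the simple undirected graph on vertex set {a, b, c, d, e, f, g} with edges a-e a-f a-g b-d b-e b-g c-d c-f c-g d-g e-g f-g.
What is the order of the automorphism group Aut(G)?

Vertex g is the unique vertex of degree 6; the remaining 6 vertices each have degree 3 and induce a cycle, so G is the wheel on 7 vertices with hub g. Every automorphism fixes the hub and acts on the rim 6-cycle, so Aut(G) ≅ Aut(C_6) = D_6 of order 12.

12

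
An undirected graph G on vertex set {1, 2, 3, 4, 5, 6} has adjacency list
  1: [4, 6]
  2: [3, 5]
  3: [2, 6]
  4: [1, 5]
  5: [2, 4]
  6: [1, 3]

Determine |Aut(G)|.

12

G is 2-regular and connected on 6 vertices, i.e. the cycle C_6. The automorphisms of the 6-cycle are exactly the symmetries of a regular 6-gon: the dihedral group D_6, |D_6| = 12.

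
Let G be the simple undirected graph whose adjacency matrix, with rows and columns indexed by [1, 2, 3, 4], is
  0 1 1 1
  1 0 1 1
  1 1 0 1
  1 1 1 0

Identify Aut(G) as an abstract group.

S_4

Every vertex has degree 3, so G is the complete graph K_4. Every bijection on the vertex set is an automorphism of K_4; hence Aut(K_4) ≅ S_4, order 24.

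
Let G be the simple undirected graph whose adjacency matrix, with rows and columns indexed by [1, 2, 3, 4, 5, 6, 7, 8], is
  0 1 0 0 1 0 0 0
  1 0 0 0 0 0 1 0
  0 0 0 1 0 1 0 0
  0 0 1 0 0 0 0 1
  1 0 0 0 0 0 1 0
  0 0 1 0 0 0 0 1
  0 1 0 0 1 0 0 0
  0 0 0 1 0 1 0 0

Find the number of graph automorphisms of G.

128

G has two connected components, {1, 2, 5, 7} and {3, 4, 6, 8}; each is 2-regular, so G = C_4 ⊔ C_4. Aut of a disjoint union of two copies of C_4 is the wreath product D_4 ≀ Z_2, of order 2·8² = 128.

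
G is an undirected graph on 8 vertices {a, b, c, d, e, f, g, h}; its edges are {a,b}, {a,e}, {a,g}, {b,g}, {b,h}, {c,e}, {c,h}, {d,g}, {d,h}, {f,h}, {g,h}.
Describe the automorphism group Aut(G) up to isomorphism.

{e}

Degrees alone do not determine every vertex (e.g. a and b both have degree 3), but their neighbour-degree multisets differ: N(a) has degrees [2, 3, 4] while N(b) has degrees [3, 4, 5]. Repeating this refinement separates all vertices, so the only automorphism is the identity.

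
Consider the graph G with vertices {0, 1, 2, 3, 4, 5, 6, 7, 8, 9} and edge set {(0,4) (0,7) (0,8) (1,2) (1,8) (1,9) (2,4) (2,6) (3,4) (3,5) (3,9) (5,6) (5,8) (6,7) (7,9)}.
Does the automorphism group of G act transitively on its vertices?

G is 3-regular on 10 vertices with no triangles and no 4-cycles (girth 5): this is the Petersen graph. It is a classical fact that the Petersen graph has automorphism group S_5 (order 120), arising from its description as the Kneser graph K(5,2). This group acts transitively on the 10 vertices.

Yes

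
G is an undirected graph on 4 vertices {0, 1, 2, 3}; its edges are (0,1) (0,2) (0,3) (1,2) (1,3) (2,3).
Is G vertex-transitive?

Yes

All 4 vertices are pairwise adjacent: G = K_4. Any permutation of the 4 vertices preserves K_4, so Aut(K_4) = S_4 of order 4! = 24. Under this action every vertex can be carried to every other, so G is vertex-transitive.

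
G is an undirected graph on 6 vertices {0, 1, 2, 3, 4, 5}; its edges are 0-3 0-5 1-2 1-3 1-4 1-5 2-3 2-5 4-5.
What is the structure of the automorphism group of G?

1

Degrees alone do not determine every vertex (e.g. 0 and 4 both have degree 2), but their neighbour-degree multisets differ: N(0) has degrees [3, 4] while N(4) has degrees [4, 4]. Repeating this refinement separates all vertices, so the only automorphism is the identity.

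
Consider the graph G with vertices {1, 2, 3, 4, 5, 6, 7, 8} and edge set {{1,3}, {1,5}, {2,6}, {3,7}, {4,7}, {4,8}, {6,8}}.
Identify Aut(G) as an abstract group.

The degree sequence is [2, 1, 2, 2, 1, 2, 2, 2]; the two degree-1 vertices 2 and 5 are the ends of a path, so G = P_8. The only nontrivial automorphism of a path is the end-to-end reflection, so Aut(G) ≅ Z_2.

the cyclic group of order 2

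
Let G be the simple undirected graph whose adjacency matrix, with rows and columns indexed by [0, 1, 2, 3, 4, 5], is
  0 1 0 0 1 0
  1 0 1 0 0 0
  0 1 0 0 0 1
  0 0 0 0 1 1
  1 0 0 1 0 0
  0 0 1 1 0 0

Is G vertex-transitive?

Yes

Every vertex has degree 2 and the graph is connected, so G is the 6-cycle C_6. The automorphisms of the 6-cycle are exactly the symmetries of a regular 6-gon: the dihedral group D_6, |D_6| = 12. Under this action every vertex can be carried to every other, so G is vertex-transitive.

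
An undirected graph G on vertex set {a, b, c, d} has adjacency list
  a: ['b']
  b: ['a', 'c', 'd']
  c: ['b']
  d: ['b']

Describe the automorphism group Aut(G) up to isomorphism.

S_3

Vertex b has degree 3 and every other vertex has degree 1, so G is the star K_{1,3} with centre b. The 3 leaves are pairwise interchangeable while the centre is fixed, giving Aut(G) = S_3.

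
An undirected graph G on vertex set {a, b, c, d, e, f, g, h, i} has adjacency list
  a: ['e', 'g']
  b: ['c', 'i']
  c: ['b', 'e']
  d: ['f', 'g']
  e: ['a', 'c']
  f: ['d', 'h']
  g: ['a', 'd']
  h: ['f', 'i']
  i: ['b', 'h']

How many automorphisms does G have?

G is 2-regular and connected on 9 vertices, i.e. the cycle C_9. C_9 has 9 rotations and 9 reflections, so Aut(C_9) ≅ D_9 of order 18.

18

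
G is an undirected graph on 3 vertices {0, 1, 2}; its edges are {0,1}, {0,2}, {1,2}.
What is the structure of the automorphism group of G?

Every vertex has degree 2, so G is the complete graph K_3. Every bijection on the vertex set is an automorphism of K_3; hence Aut(K_3) ≅ S_3, order 6.

the symmetric group on 3 letters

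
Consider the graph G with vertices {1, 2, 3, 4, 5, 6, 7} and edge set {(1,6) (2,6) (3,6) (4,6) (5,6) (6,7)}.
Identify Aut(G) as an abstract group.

Vertex 6 has degree 6 and every other vertex has degree 1, so G is the star K_{1,6} with centre 6. The 6 leaves are pairwise interchangeable while the centre is fixed, giving Aut(G) = S_6.

S_6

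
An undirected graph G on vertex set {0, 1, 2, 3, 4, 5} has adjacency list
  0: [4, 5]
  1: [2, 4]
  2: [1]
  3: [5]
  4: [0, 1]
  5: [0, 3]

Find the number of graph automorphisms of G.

The degree sequence is [2, 2, 1, 1, 2, 2]; the two degree-1 vertices 2 and 3 are the ends of a path, so G = P_6. A path has exactly one nontrivial symmetry — reversal — giving Aut(G) of order 2.

2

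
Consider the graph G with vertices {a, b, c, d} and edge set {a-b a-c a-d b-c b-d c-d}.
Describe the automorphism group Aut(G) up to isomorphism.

the symmetric group on 4 letters

Every vertex has degree 3, so G is the complete graph K_4. Any permutation of the 4 vertices preserves K_4, so Aut(K_4) = S_4 of order 4! = 24.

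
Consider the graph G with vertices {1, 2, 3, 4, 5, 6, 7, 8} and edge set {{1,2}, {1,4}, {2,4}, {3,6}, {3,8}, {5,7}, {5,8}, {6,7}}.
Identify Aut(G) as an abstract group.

G has two connected components, {3, 5, 6, 7, 8} and {1, 2, 4}; each is 2-regular, so G = C_5 ⊔ C_3. No automorphism exchanges components of different sizes, hence Aut(G) is the direct product D_3 × D_5, order 60.

D_3 × D_5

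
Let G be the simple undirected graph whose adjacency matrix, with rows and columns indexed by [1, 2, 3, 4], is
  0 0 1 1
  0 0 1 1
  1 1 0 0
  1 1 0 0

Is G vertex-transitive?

G is 2-regular and connected on 4 vertices, i.e. the cycle C_4. C_4 has 4 rotations and 4 reflections, so Aut(C_4) ≅ D_4 of order 8. This group acts transitively on the 4 vertices.

Yes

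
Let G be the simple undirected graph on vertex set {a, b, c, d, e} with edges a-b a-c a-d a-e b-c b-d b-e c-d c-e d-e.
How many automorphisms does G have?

All 5 vertices are pairwise adjacent: G = K_5. Any permutation of the 5 vertices preserves K_5, so Aut(K_5) = S_5 of order 5! = 120.

120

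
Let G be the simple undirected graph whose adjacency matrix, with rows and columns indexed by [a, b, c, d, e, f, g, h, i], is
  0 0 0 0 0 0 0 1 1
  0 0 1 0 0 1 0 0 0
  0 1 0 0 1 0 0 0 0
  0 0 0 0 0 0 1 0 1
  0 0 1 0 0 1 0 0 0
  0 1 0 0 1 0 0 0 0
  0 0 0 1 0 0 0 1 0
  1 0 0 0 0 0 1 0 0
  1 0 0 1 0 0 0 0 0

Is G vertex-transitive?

G has two connected components, {a, d, g, h, i} and {b, c, e, f}; each is 2-regular, so G = C_5 ⊔ C_4. The orbit of a under Aut(G) is {a, d, g, h, i}, which does not contain b, so G is not vertex-transitive.

No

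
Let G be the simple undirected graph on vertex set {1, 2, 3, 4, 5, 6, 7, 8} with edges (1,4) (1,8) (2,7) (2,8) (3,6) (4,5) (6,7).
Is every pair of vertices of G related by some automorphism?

No

Automorphisms preserve degree, but G has vertices of degree 1 and vertices of degree 2; no automorphism maps one to the other, so G is not vertex-transitive.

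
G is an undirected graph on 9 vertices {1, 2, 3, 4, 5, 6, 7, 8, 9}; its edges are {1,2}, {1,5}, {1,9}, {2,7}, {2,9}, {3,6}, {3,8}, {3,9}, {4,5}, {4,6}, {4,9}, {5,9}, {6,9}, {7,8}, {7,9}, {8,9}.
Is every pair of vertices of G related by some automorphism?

Vertex 9 is the only vertex of degree 8, so every automorphism fixes it; G is not vertex-transitive.

No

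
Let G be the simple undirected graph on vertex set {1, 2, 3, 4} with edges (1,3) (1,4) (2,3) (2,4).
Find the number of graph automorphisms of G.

8

G is 2-regular and connected on 4 vertices, i.e. the cycle C_4. C_4 has 4 rotations and 4 reflections, so Aut(C_4) ≅ D_4 of order 8.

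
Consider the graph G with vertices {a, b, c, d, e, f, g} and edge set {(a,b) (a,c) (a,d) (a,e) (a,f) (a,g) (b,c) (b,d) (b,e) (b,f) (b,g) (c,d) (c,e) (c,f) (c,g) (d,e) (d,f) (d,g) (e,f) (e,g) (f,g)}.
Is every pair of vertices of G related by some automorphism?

All 7 vertices are pairwise adjacent: G = K_7. Every bijection on the vertex set is an automorphism of K_7; hence Aut(K_7) ≅ S_7, order 5040. This group acts transitively on the 7 vertices.

Yes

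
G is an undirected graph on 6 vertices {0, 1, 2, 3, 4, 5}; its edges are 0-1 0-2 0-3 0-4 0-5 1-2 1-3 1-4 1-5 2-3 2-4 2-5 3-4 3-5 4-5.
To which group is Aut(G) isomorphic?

All 6 vertices are pairwise adjacent: G = K_6. Every bijection on the vertex set is an automorphism of K_6; hence Aut(K_6) ≅ S_6, order 720.

the symmetric group on 6 letters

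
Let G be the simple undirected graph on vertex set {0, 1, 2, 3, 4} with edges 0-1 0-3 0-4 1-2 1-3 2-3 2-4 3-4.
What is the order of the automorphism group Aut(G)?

8

Vertex 3 is the unique vertex of degree 4; the remaining 4 vertices each have degree 3 and induce a cycle, so G is the wheel on 5 vertices with hub 3. With the hub fixed, the remaining symmetry is that of the rim cycle C_4, giving the dihedral group D_4.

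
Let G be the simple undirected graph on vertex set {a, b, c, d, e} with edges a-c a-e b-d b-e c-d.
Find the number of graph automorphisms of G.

Every vertex has degree 2 and the graph is connected, so G is the 5-cycle C_5. C_5 has 5 rotations and 5 reflections, so Aut(C_5) ≅ D_5 of order 10.

10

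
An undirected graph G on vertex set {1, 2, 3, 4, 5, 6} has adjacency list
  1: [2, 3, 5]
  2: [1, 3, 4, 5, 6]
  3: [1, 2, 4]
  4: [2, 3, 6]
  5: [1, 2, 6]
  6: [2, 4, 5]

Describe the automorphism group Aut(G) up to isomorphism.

Vertex 2 is the unique vertex of degree 5; the remaining 5 vertices each have degree 3 and induce a cycle, so G is the wheel on 6 vertices with hub 2. With the hub fixed, the remaining symmetry is that of the rim cycle C_5, giving the dihedral group D_5.

D_5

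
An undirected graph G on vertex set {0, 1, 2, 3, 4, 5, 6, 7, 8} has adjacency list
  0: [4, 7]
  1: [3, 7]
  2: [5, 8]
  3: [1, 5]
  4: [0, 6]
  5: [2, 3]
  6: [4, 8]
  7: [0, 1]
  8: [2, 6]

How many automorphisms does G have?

G is 2-regular and connected on 9 vertices, i.e. the cycle C_9. C_9 has 9 rotations and 9 reflections, so Aut(C_9) ≅ D_9 of order 18.

18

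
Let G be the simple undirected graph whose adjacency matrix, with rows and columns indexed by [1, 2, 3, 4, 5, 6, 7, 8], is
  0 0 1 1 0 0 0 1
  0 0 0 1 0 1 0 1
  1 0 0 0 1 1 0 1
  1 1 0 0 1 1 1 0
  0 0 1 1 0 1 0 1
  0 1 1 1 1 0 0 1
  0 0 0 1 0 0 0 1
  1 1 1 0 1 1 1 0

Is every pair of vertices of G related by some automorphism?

Vertex 7 is the only vertex of degree 2, so every automorphism fixes it; G is not vertex-transitive.

No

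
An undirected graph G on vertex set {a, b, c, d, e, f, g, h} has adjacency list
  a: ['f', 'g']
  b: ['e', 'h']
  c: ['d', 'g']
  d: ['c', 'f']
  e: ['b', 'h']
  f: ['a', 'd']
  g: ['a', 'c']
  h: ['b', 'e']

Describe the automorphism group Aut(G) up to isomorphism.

G has two connected components, {a, c, d, f, g} and {b, e, h}; each is 2-regular, so G = C_5 ⊔ C_3. The components are non-isomorphic (different sizes), so Aut(G) = Aut(C_5) × Aut(C_3) = D_5 × D_3 of order 10·6 = 60.

D_5 × D_3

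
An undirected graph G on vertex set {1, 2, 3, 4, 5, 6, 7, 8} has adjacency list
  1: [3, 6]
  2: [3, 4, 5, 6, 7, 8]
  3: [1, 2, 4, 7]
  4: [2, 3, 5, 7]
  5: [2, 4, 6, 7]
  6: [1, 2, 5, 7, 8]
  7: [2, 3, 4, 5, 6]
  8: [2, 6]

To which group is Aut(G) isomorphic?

{e}

Degrees alone do not determine every vertex (e.g. 1 and 8 both have degree 2), but their neighbour-degree multisets differ: N(1) has degrees [4, 5] while N(8) has degrees [5, 6]. Repeating this refinement separates all vertices, so the only automorphism is the identity.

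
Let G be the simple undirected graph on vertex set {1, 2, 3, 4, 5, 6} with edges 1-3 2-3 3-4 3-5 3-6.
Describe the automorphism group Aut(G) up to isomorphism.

Vertex 3 has degree 5 and every other vertex has degree 1, so G is the star K_{1,5} with centre 3. The 5 leaves are pairwise interchangeable while the centre is fixed, giving Aut(G) = S_5.

S_5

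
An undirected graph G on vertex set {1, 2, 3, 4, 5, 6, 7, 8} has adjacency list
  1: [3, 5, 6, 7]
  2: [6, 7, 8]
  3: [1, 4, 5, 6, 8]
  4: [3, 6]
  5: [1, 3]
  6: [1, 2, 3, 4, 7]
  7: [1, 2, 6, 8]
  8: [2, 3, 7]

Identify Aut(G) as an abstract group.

{e}

The degree sequence is [4, 3, 5, 2, 2, 5, 4, 3]. Checking the degree-preserving permutations of the vertex set shows that none except the identity preserves every edge, so Aut(G) is trivial.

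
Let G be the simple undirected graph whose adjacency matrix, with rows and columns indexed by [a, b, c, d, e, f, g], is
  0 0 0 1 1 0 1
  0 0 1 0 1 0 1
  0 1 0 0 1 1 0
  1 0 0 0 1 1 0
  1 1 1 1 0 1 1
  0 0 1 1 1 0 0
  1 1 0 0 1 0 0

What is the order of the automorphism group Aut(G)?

Vertex e is the unique vertex of degree 6; the remaining 6 vertices each have degree 3 and induce a cycle, so G is the wheel on 7 vertices with hub e. Every automorphism fixes the hub and acts on the rim 6-cycle, so Aut(G) ≅ Aut(C_6) = D_6 of order 12.

12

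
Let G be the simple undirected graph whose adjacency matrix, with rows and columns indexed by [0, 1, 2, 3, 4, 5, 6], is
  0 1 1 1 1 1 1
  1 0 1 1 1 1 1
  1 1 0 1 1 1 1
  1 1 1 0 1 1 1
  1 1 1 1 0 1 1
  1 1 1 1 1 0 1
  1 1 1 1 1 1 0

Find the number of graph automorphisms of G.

Every vertex has degree 6, so G is the complete graph K_7. Any permutation of the 7 vertices preserves K_7, so Aut(K_7) = S_7 of order 7! = 5040.

5040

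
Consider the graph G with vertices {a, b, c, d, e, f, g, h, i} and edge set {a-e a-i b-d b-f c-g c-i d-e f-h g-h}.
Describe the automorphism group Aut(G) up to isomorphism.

Every vertex has degree 2 and the graph is connected, so G is the 9-cycle C_9. C_9 has 9 rotations and 9 reflections, so Aut(C_9) ≅ D_9 of order 18.

the dihedral group of order 18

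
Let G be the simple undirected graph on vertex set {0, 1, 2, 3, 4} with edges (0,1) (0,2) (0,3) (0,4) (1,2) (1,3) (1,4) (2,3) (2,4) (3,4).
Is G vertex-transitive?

Every vertex has degree 4, so G is the complete graph K_5. Every bijection on the vertex set is an automorphism of K_5; hence Aut(K_5) ≅ S_5, order 120. Under this action every vertex can be carried to every other, so G is vertex-transitive.

Yes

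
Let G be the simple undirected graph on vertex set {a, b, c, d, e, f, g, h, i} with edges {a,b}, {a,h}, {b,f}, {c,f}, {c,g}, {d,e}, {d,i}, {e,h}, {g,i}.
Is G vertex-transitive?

Every vertex has degree 2 and the graph is connected, so G is the 9-cycle C_9. The automorphisms of the 9-cycle are exactly the symmetries of a regular 9-gon: the dihedral group D_9, |D_9| = 18. This group acts transitively on the 9 vertices.

Yes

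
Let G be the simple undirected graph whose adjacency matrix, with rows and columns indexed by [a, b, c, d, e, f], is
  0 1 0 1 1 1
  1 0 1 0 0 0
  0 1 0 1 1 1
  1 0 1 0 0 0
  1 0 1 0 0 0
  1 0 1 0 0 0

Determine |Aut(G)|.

48

The vertices split by degree into {a, c} (degree 4) and {b, d, e, f} (degree 2); every edge runs between the two parts, so G is the complete bipartite graph K_{2,4}. Automorphisms preserve the bipartition setwise (since the parts differ in size) and act as S_4 × S_2 within it; |Aut| = 48.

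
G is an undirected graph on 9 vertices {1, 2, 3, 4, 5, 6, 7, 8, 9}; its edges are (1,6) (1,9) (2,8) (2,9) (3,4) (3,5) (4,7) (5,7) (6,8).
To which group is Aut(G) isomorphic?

D_4 × D_5

G has two connected components, {1, 2, 6, 8, 9} and {3, 4, 5, 7}; each is 2-regular, so G = C_5 ⊔ C_4. The components are non-isomorphic (different sizes), so Aut(G) = Aut(C_4) × Aut(C_5) = D_4 × D_5 of order 8·10 = 80.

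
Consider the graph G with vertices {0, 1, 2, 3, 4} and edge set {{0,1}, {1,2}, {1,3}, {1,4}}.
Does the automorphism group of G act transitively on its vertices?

Vertex 1 is the only vertex of degree 4, so every automorphism fixes it; G is not vertex-transitive.

No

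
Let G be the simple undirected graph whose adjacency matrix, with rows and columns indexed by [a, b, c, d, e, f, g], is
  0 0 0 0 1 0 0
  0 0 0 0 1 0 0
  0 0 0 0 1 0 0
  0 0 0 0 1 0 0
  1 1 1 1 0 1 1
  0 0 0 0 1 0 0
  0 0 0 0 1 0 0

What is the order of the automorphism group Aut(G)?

720

Vertex e has degree 6 and every other vertex has degree 1, so G is the star K_{1,6} with centre e. The 6 leaves are pairwise interchangeable while the centre is fixed, giving Aut(G) = S_6.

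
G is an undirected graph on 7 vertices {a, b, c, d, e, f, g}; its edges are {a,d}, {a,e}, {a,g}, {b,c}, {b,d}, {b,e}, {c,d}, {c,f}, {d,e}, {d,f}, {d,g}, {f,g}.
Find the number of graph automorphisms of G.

12

Vertex d is the unique vertex of degree 6; the remaining 6 vertices each have degree 3 and induce a cycle, so G is the wheel on 7 vertices with hub d. With the hub fixed, the remaining symmetry is that of the rim cycle C_6, giving the dihedral group D_6.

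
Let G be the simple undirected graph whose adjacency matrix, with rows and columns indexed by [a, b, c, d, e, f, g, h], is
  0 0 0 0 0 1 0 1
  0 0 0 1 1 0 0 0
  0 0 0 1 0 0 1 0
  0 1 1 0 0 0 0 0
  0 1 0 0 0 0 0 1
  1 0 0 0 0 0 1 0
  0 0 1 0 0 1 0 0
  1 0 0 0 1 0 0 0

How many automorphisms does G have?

Every vertex has degree 2 and the graph is connected, so G is the 8-cycle C_8. The automorphisms of the 8-cycle are exactly the symmetries of a regular 8-gon: the dihedral group D_8, |D_8| = 16.

16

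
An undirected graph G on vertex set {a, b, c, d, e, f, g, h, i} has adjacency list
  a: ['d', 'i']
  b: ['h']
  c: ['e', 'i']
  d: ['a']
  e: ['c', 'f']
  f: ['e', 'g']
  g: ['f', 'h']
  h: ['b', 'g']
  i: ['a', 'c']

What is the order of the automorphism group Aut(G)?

The degree sequence is [2, 1, 2, 1, 2, 2, 2, 2, 2]; the two degree-1 vertices b and d are the ends of a path, so G = P_9. A path has exactly one nontrivial symmetry — reversal — giving Aut(G) of order 2.

2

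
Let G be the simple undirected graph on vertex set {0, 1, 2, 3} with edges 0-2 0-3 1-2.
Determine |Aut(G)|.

2

The degree sequence is [2, 1, 2, 1]; the two degree-1 vertices 1 and 3 are the ends of a path, so G = P_4. The only nontrivial automorphism of a path is the end-to-end reflection, so Aut(G) ≅ Z_2.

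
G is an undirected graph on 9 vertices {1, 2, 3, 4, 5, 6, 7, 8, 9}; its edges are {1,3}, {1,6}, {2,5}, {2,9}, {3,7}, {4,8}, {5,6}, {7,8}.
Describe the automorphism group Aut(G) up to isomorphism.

C_2

The degree sequence is [2, 2, 2, 1, 2, 2, 2, 2, 1]; the two degree-1 vertices 4 and 9 are the ends of a path, so G = P_9. A path has exactly one nontrivial symmetry — reversal — giving Aut(G) of order 2.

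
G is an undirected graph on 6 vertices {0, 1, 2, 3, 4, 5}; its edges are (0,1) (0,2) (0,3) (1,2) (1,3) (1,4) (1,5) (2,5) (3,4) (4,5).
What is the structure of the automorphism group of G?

the dihedral group of order 10

Vertex 1 is the unique vertex of degree 5; the remaining 5 vertices each have degree 3 and induce a cycle, so G is the wheel on 6 vertices with hub 1. Every automorphism fixes the hub and acts on the rim 5-cycle, so Aut(G) ≅ Aut(C_5) = D_5 of order 10.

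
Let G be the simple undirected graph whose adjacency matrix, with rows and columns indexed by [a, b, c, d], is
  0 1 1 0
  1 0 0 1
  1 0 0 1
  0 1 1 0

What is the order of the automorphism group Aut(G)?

8

G is 2-regular and bipartite with parts {b, c} and {a, d} (each part is independent and every cross-pair is an edge), so G = K_{2,2}. Each part can be permuted independently (S_2 × S_2) and the two equal-size parts can also be swapped, giving (S_2 × S_2) ⋊ Z_2 of order 2·(2!)² = 8.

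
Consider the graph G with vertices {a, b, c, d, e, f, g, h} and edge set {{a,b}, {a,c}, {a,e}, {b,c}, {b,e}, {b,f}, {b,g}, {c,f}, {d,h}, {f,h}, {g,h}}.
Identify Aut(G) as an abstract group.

The degree sequence is [3, 5, 3, 1, 2, 3, 2, 3]. Checking the degree-preserving permutations of the vertex set shows that none except the identity preserves every edge, so Aut(G) is trivial.

the trivial group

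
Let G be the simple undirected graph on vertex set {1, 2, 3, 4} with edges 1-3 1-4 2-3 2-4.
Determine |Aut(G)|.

G is 2-regular and connected on 4 vertices, i.e. the cycle C_4. C_4 has 4 rotations and 4 reflections, so Aut(C_4) ≅ D_4 of order 8.

8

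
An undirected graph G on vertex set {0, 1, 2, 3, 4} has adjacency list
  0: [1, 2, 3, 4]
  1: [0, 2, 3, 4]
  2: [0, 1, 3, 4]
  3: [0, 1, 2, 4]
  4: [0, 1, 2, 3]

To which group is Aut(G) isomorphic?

Every vertex has degree 4, so G is the complete graph K_5. Any permutation of the 5 vertices preserves K_5, so Aut(K_5) = S_5 of order 5! = 120.

S_5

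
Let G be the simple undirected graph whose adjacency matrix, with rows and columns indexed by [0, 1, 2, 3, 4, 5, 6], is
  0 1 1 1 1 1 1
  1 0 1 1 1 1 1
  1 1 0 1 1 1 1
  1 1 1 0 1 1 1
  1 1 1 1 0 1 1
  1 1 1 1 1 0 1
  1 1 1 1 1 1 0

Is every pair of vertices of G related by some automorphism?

Every vertex has degree 6, so G is the complete graph K_7. Every bijection on the vertex set is an automorphism of K_7; hence Aut(K_7) ≅ S_7, order 5040. Under this action every vertex can be carried to every other, so G is vertex-transitive.

Yes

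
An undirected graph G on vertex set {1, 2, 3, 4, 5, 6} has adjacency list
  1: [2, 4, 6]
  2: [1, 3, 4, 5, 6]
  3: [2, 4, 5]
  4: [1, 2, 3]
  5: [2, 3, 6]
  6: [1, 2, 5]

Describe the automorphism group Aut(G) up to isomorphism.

Vertex 2 is the unique vertex of degree 5; the remaining 5 vertices each have degree 3 and induce a cycle, so G is the wheel on 6 vertices with hub 2. With the hub fixed, the remaining symmetry is that of the rim cycle C_5, giving the dihedral group D_5.

D_5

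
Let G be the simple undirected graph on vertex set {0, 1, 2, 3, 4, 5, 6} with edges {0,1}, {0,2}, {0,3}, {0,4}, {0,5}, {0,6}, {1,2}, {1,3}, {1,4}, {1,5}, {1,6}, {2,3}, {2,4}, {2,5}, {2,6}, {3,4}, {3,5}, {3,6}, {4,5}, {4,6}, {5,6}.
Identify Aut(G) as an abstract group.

Every vertex has degree 6, so G is the complete graph K_7. Any permutation of the 7 vertices preserves K_7, so Aut(K_7) = S_7 of order 7! = 5040.

S_7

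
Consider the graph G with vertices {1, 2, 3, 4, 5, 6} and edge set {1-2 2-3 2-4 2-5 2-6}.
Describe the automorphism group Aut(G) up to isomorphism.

Vertex 2 has degree 5 and every other vertex has degree 1, so G is the star K_{1,5} with centre 2. Any automorphism fixes the centre and permutes the 5 leaves freely, so Aut(G) ≅ S_5 of order 5! = 120.

S_5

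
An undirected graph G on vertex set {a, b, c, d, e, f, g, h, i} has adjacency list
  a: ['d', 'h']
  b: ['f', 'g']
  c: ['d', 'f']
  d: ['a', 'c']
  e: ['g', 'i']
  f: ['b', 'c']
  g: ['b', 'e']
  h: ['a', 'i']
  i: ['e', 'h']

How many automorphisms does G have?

18

G is 2-regular and connected on 9 vertices, i.e. the cycle C_9. C_9 has 9 rotations and 9 reflections, so Aut(C_9) ≅ D_9 of order 18.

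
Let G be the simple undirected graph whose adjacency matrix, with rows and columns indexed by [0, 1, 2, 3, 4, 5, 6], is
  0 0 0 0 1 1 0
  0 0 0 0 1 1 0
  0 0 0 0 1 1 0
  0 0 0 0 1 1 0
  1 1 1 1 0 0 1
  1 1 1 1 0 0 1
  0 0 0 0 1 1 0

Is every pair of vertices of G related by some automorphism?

Automorphisms preserve degree, but G has vertices of degree 2 and vertices of degree 5; no automorphism maps one to the other, so G is not vertex-transitive.

No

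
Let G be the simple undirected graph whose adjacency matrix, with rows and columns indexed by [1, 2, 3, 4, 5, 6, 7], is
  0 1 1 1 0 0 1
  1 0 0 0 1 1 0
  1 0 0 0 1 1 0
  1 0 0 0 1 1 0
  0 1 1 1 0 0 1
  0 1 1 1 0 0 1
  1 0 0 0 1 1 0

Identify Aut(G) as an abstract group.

S_4 × S_3

The vertices split by degree into {1, 5, 6} (degree 4) and {2, 3, 4, 7} (degree 3); every edge runs between the two parts, so G is the complete bipartite graph K_{3,4}. Automorphisms preserve the bipartition setwise (since the parts differ in size) and act as S_4 × S_3 within it; |Aut| = 144.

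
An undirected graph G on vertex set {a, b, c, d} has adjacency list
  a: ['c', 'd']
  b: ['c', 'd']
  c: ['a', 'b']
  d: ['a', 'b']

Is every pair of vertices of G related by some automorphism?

Every vertex has degree 2 and the graph is connected, so G is the 4-cycle C_4. C_4 has 4 rotations and 4 reflections, so Aut(C_4) ≅ D_4 of order 8. Under this action every vertex can be carried to every other, so G is vertex-transitive.

Yes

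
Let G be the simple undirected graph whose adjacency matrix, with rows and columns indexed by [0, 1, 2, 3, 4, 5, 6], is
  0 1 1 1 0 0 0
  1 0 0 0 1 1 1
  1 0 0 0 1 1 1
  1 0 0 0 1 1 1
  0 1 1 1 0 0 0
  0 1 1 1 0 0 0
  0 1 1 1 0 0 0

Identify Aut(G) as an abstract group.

S_3 × S_4

The vertices split by degree into {1, 2, 3} (degree 4) and {0, 4, 5, 6} (degree 3); every edge runs between the two parts, so G is the complete bipartite graph K_{3,4}. Automorphisms preserve the bipartition setwise (since the parts differ in size) and act as S_3 × S_4 within it; |Aut| = 144.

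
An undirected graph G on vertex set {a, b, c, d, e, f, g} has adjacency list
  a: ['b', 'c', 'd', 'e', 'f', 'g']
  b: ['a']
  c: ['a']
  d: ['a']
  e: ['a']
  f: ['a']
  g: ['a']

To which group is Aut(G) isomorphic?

Vertex a has degree 6 and every other vertex has degree 1, so G is the star K_{1,6} with centre a. The 6 leaves are pairwise interchangeable while the centre is fixed, giving Aut(G) = S_6.

S_6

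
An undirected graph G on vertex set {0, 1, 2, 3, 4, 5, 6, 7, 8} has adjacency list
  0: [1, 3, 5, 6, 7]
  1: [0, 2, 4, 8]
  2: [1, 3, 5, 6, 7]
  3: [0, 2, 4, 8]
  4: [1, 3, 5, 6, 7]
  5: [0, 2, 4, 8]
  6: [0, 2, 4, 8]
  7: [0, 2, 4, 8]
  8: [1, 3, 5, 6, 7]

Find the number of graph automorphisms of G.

The vertices split by degree into {0, 2, 4, 8} (degree 5) and {1, 3, 5, 6, 7} (degree 4); every edge runs between the two parts, so G is the complete bipartite graph K_{4,5}. The parts have unequal sizes, so no automorphism swaps them; each part is permuted independently, giving S_5 × S_4 of order 5!·4! = 2880.

2880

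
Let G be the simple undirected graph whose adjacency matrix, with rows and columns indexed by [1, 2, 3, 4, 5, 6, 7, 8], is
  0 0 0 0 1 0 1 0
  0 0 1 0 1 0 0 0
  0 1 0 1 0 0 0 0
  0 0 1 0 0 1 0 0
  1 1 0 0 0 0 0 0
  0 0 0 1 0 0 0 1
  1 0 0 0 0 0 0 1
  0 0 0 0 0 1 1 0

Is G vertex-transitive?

Yes

Every vertex has degree 2 and the graph is connected, so G is the 8-cycle C_8. C_8 has 8 rotations and 8 reflections, so Aut(C_8) ≅ D_8 of order 16. This group acts transitively on the 8 vertices.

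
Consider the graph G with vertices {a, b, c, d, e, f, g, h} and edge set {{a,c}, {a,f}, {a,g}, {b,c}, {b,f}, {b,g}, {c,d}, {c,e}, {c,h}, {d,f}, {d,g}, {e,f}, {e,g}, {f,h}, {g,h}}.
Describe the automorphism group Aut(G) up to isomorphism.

The vertices split by degree into {c, f, g} (degree 5) and {a, b, d, e, h} (degree 3); every edge runs between the two parts, so G is the complete bipartite graph K_{3,5}. Automorphisms preserve the bipartition setwise (since the parts differ in size) and act as S_3 × S_5 within it; |Aut| = 720.

S_3 × S_5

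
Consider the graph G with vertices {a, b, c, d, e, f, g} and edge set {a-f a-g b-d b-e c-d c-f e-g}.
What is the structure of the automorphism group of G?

G is 2-regular and connected on 7 vertices, i.e. the cycle C_7. The automorphisms of the 7-cycle are exactly the symmetries of a regular 7-gon: the dihedral group D_7, |D_7| = 14.

D_7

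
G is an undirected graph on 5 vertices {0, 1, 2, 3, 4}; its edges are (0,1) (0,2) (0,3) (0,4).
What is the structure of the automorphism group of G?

Vertex 0 has degree 4 and every other vertex has degree 1, so G is the star K_{1,4} with centre 0. Any automorphism fixes the centre and permutes the 4 leaves freely, so Aut(G) ≅ S_4 of order 4! = 24.

S_4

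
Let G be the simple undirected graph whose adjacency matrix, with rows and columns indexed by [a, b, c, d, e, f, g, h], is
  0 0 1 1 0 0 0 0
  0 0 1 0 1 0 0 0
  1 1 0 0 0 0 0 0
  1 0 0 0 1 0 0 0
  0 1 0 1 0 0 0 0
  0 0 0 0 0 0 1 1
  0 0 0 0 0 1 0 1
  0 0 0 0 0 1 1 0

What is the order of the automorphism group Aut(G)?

G has two connected components, {a, b, c, d, e} and {f, g, h}; each is 2-regular, so G = C_5 ⊔ C_3. No automorphism exchanges components of different sizes, hence Aut(G) is the direct product D_5 × D_3, order 60.

60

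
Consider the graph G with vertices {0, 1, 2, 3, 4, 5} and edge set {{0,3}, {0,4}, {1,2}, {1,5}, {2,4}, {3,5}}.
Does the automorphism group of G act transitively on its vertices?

Every vertex has degree 2 and the graph is connected, so G is the 6-cycle C_6. The automorphisms of the 6-cycle are exactly the symmetries of a regular 6-gon: the dihedral group D_6, |D_6| = 12. Under this action every vertex can be carried to every other, so G is vertex-transitive.

Yes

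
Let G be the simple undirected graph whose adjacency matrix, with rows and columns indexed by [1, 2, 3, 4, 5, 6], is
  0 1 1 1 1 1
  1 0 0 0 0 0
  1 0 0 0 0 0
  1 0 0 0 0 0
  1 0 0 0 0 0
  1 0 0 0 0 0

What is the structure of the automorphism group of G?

Vertex 1 has degree 5 and every other vertex has degree 1, so G is the star K_{1,5} with centre 1. Any automorphism fixes the centre and permutes the 5 leaves freely, so Aut(G) ≅ S_5 of order 5! = 120.

the symmetric group on 5 letters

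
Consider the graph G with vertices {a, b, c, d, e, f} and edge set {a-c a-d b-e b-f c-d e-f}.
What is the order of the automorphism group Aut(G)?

72

G has two connected components, {a, c, d} and {b, e, f}; each is 2-regular, so G = C_3 ⊔ C_3. Aut of a disjoint union of two copies of C_3 is the wreath product D_3 ≀ Z_2, of order 2·6² = 72.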